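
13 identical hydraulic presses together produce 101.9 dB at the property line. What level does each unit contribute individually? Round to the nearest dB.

91 dB

Dividing the total intensity by 13 lowers the level by 10·log₁₀ 13 = 11.139 dB: L₁ = 101.9 − 11.139.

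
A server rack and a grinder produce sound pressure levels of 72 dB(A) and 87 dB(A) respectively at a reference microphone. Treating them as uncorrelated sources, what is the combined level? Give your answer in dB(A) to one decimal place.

87.1 dB(A)

Incoherent sources combine by intensity addition: L_total = 10·log₁₀(Σ 10^(L_i/10)).
Σ 10^(L/10) = 10^(72/10) + 10^(87/10) = 5.170e+08.
L_total = 10·log₁₀(5.170e+08) = 87.14 dB(A).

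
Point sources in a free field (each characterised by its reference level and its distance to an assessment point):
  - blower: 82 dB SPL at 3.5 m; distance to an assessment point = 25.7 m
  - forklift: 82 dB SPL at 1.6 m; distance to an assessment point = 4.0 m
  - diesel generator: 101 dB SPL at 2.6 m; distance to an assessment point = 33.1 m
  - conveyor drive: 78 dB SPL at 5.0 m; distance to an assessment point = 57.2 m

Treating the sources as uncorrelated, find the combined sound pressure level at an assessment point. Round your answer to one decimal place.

80.3 dB SPL

Propagate each source to the receiver with L = L_ref − 20·log₁₀(r/r_ref), then add intensities.
blower: 82 − 20·log₁₀(25.7/3.5) = 82 − 17.32 = 64.68 dB SPL.
forklift: 82 − 20·log₁₀(4.0/1.6) = 82 − 7.96 = 74.04 dB SPL.
diesel generator: 101 − 20·log₁₀(33.1/2.6) = 101 − 22.10 = 78.90 dB SPL.
conveyor drive: 78 − 20·log₁₀(57.2/5.0) = 78 − 21.17 = 56.83 dB SPL.
Σ 10^(L/10) = 1.065e+08 → L_total = 10·log₁₀(1.065e+08) = 80.27 dB SPL.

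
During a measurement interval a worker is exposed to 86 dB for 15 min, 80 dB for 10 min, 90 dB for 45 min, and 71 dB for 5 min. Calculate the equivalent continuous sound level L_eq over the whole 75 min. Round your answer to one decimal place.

88.4 dB

The energy average is taken in the linear domain: L_eq = 10·log₁₀[(Σ tᵢ·10^(Lᵢ/10))/T], T = 75 min.
Σ tᵢ·10^(Lᵢ/10) = 15·10^(86/10) + 10·10^(80/10) + 45·10^(90/10) + 5·10^(71/10) = 5.203e+10.
L_eq = 10·log₁₀(5.203e+10/75) = 88.41 dB.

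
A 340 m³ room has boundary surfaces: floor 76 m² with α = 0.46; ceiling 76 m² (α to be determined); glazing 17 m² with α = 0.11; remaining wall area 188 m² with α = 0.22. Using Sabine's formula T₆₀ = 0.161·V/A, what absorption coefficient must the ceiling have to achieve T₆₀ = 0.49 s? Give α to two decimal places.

0.44

A = 0.161·V/T₆₀ = 0.161·340/0.49 = 111.71 m² sabins.
Absorption from the other surfaces = 76·0.46 + 17·0.11 + 188·0.22 = 78.19 m², so the ceiling must supply 33.52 m² over 76 m².
α = 33.52/76 = 0.441.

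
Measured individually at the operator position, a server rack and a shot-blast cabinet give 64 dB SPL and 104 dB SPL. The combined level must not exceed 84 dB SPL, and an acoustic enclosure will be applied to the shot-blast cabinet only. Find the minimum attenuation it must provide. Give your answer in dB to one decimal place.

20.0 dB

Fixed contribution from the other source: Σ 10^(L/10) = 10^(64/10) = 2.512e+06 (64.00 dB SPL).
To meet 84 dB SPL overall, the treated shot-blast cabinet may contribute at most 10^(84/10) − 2.512e+06 = 2.487e+08, i.e. 83.96 dB SPL.
So the shot-blast cabinet must be reduced from 104 to 83.96 dB SPL: IL = 20.04 dB.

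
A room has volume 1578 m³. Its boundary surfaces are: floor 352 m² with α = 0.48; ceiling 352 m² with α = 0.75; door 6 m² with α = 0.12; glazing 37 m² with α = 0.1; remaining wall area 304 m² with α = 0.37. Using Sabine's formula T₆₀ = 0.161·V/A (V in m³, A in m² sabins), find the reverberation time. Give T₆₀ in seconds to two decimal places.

A = Σ Sᵢαᵢ = 352·0.48 + 352·0.75 + 6·0.12 + 37·0.1 + 304·0.37 = 549.86 m².
T₆₀ = 0.161 × 1578 / 549.86 = 0.462 s.

0.46 s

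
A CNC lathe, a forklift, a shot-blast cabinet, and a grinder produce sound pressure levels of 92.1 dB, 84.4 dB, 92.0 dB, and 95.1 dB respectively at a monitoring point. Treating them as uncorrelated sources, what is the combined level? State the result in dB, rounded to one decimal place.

98.3 dB

Incoherent sources combine by intensity addition: L_total = 10·log₁₀(Σ 10^(L_i/10)).
Σ 10^(L/10) = 10^(92.1/10) + 10^(84.4/10) + 10^(92.0/10) + 10^(95.1/10) = 6.718e+09.
L_total = 10·log₁₀(6.718e+09) = 98.27 dB.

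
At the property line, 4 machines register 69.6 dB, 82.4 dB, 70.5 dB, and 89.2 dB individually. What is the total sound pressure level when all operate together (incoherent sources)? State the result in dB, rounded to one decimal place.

90.1 dB

For uncorrelated sources the intensities add, so convert each level to linear form, sum, and take 10·log₁₀ of the total.
Σ 10^(L/10) = 10^(69.6/10) + 10^(82.4/10) + 10^(70.5/10) + 10^(89.2/10) = 1.026e+09.
L_total = 10·log₁₀(1.026e+09) = 90.11 dB.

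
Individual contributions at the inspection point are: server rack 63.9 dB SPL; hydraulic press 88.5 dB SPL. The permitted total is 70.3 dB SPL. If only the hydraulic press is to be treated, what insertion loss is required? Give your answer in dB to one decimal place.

19.3 dB

The untreated sources together contribute 10^(63.9/10) = 2.455e+06, i.e. 63.90 dB SPL.
To meet 70.3 dB SPL overall, the treated hydraulic press may contribute at most 10^(70.3/10) − 2.455e+06 = 8.260e+06, i.e. 69.17 dB SPL.
Required insertion loss = 88.5 − 69.17 = 19.33 dB.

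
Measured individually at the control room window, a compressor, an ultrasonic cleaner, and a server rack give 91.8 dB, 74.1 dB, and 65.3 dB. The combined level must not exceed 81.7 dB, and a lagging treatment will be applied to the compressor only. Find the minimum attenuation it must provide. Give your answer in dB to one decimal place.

11.1 dB

Everything except the compressor sums to 10^(74.1/10) + 10^(65.3/10) = 2.909e+07 in linear terms, 74.64 dB.
To meet 81.7 dB overall, the treated compressor may contribute at most 10^(81.7/10) − 2.909e+07 = 1.188e+08, i.e. 80.75 dB.
So the compressor must be reduced from 91.8 to 80.75 dB: IL = 11.05 dB.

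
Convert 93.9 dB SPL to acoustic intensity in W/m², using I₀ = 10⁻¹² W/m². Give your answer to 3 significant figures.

I = I₀·10^(L/10) = 10⁻¹² × 10^(93.9/10) = 10^(-2.610).

0.00245 W/m²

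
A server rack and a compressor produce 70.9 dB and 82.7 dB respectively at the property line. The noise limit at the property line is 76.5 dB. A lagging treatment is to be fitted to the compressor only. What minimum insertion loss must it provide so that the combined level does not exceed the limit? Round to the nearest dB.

8 dB

Everything except the compressor sums to 10^(70.9/10) = 1.230e+07 in linear terms, 70.90 dB.
To meet 76.5 dB overall, the treated compressor may contribute at most 10^(76.5/10) − 1.230e+07 = 3.237e+07, i.e. 75.10 dB.
So the compressor must be reduced from 82.7 to 75.10 dB: IL = 7.60 dB.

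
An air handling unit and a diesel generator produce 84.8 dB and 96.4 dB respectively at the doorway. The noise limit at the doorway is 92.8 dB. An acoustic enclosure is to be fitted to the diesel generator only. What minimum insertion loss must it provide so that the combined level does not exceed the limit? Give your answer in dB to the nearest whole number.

Everything except the diesel generator sums to 10^(84.8/10) = 3.020e+08 in linear terms, 84.80 dB.
To meet 92.8 dB overall, the treated diesel generator may contribute at most 10^(92.8/10) − 3.020e+08 = 1.603e+09, i.e. 92.05 dB.
Required insertion loss = 96.4 − 92.05 = 4.35 dB.

4 dB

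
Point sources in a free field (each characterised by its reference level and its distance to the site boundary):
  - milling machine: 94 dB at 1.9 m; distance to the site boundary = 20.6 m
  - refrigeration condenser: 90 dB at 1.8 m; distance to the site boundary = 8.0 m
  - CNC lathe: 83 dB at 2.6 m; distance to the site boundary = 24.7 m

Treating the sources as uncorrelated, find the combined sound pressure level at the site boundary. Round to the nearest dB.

Apply inverse-square spreading to bring every level to the receiver, then sum 10^(L/10).
milling machine: 94 − 20·log₁₀(20.6/1.9) = 94 − 20.70 = 73.30 dB.
refrigeration condenser: 90 − 20·log₁₀(8.0/1.8) = 90 − 12.96 = 77.04 dB.
CNC lathe: 83 − 20·log₁₀(24.7/2.6) = 83 − 19.55 = 63.45 dB.
Σ 10^(L/10) = 7.420e+07 → L_total = 10·log₁₀(7.420e+07) = 78.70 dB.

79 dB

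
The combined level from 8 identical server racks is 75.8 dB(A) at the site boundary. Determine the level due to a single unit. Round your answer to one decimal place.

8 equal contributions raise the level by 10·log₁₀ 8 = 9.031 dB, so each unit alone gives 75.8 − 9.031.

66.8 dB(A)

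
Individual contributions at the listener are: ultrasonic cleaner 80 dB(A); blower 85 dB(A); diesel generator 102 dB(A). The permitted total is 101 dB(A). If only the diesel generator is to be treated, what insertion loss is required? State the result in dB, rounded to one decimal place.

Everything except the diesel generator sums to 10^(80/10) + 10^(85/10) = 4.162e+08 in linear terms, 86.19 dB(A).
To meet 101 dB(A) overall, the treated diesel generator may contribute at most 10^(101/10) − 4.162e+08 = 1.217e+10, i.e. 100.85 dB(A).
So the diesel generator must be reduced from 102 to 100.85 dB(A): IL = 1.15 dB.

1.1 dB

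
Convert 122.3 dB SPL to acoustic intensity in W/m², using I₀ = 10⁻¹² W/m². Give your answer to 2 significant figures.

1.7 W/m²

I = I₀·10^(L/10) = 10⁻¹² × 10^(122.3/10) = 10^(0.230).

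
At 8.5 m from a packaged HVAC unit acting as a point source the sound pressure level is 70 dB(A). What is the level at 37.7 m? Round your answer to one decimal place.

57.1 dB(A)

For a point source, L₂ = L₁ − 20·log₁₀(r₂/r₁).
L₂ = 70 − 20·log₁₀(37.7/8.5) = 70 − 12.938 = 57.06 dB(A).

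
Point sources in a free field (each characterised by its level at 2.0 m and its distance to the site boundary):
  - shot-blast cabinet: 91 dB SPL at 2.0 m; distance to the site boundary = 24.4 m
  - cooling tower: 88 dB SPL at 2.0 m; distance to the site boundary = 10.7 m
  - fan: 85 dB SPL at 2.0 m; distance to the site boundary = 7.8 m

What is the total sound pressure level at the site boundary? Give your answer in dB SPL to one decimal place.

Apply inverse-square spreading to bring every level to the receiver, then sum 10^(L/10).
shot-blast cabinet: 91 − 20·log₁₀(24.4/2.0) = 91 − 21.73 = 69.27 dB SPL.
cooling tower: 88 − 20·log₁₀(10.7/2.0) = 88 − 14.57 = 73.43 dB SPL.
fan: 85 − 20·log₁₀(7.8/2.0) = 85 − 11.82 = 73.18 dB SPL.
Σ 10^(L/10) = 5.129e+07 → L_total = 10·log₁₀(5.129e+07) = 77.10 dB SPL.

77.1 dB SPL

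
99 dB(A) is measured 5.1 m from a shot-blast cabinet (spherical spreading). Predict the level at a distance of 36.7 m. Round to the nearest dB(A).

Spherical spreading from a point source gives a 20·log₁₀(r₂/r₁) drop.
L₂ = 99 − 20·log₁₀(36.7/5.1) = 99 − 17.142 = 81.86 dB(A).

82 dB(A)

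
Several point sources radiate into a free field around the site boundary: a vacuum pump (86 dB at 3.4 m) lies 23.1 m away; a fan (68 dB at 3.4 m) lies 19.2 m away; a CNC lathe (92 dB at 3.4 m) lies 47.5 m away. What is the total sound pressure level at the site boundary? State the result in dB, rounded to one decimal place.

Propagate each source to the receiver with L = L_ref − 20·log₁₀(r/r_ref), then add intensities.
vacuum pump: 86 − 20·log₁₀(23.1/3.4) = 86 − 16.64 = 69.36 dB.
fan: 68 − 20·log₁₀(19.2/3.4) = 68 − 15.04 = 52.96 dB.
CNC lathe: 92 − 20·log₁₀(47.5/3.4) = 92 − 22.90 = 69.10 dB.
Σ 10^(L/10) = 1.694e+07 → L_total = 10·log₁₀(1.694e+07) = 72.29 dB.

72.3 dB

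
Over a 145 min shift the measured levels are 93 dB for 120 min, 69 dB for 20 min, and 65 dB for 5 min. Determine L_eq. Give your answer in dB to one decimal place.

The energy average is taken in the linear domain: L_eq = 10·log₁₀[(Σ tᵢ·10^(Lᵢ/10))/T], T = 145 min.
Σ tᵢ·10^(Lᵢ/10) = 120·10^(93/10) + 20·10^(69/10) + 5·10^(65/10) = 2.396e+11.
L_eq = 10·log₁₀(2.396e+11/145) = 92.18 dB.

92.2 dB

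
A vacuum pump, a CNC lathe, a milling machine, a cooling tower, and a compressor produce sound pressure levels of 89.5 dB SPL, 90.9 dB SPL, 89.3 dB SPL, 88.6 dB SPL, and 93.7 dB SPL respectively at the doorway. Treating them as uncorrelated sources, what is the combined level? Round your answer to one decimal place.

For uncorrelated sources the intensities add, so convert each level to linear form, sum, and take 10·log₁₀ of the total.
Σ 10^(L/10) = 10^(89.5/10) + 10^(90.9/10) + 10^(89.3/10) + 10^(88.6/10) + 10^(93.7/10) = 6.041e+09.
L_total = 10·log₁₀(6.041e+09) = 97.81 dB SPL.

97.8 dB SPL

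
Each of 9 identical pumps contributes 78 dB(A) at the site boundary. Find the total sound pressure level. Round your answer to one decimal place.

L_total = L₁ + 10·log₁₀ N for N identical incoherent sources.
L_total = 78 + 10·log₁₀(9) = 78 + 9.542 = 87.54 dB(A).

87.5 dB(A)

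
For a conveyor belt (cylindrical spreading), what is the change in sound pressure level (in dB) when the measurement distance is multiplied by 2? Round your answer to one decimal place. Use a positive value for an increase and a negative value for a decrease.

-3.0 dB

A line source loses 3 dB per doubling of distance; generally ΔL = −10·log₁₀(r₂/r₁).
ΔL = −10·log₁₀(2) = -3.01 dB.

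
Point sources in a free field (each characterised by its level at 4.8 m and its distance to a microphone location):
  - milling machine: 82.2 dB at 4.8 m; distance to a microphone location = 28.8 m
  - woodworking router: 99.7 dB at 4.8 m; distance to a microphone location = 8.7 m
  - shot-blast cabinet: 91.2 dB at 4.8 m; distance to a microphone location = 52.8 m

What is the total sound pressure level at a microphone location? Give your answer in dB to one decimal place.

Propagate each source to the receiver with L = L_ref − 20·log₁₀(r/r_ref), then add intensities.
milling machine: 82.2 − 20·log₁₀(28.8/4.8) = 82.2 − 15.56 = 66.64 dB.
woodworking router: 99.7 − 20·log₁₀(8.7/4.8) = 99.7 − 5.17 = 94.53 dB.
shot-blast cabinet: 91.2 − 20·log₁₀(52.8/4.8) = 91.2 − 20.83 = 70.37 dB.
Σ 10^(L/10) = 2.856e+09 → L_total = 10·log₁₀(2.856e+09) = 94.56 dB.

94.6 dB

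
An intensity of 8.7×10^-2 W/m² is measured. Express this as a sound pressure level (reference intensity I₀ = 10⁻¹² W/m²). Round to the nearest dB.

109 dB

Dividing by I₀ shifts the exponent by 12: I/I₀ = 8.7×10^10.
L = 10·(0.9395 + 10) = 109.40 dB.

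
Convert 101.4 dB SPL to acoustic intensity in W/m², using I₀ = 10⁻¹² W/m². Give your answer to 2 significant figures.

I/I₀ = 10^(101.4/10) = 1.38e+10, so I = 1.38e+10 × 10⁻¹² W/m².

0.014 W/m²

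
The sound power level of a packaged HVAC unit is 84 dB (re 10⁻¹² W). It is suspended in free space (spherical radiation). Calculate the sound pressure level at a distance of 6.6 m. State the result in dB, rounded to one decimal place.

L_p = L_w − 10·log₁₀(4π·r²) with r = 6.6 m.
4π·r² = 547.4 m², 10·log₁₀ of that is 27.383 dB.
L_p = 84 − 27.383 = 56.62 dB.

56.6 dB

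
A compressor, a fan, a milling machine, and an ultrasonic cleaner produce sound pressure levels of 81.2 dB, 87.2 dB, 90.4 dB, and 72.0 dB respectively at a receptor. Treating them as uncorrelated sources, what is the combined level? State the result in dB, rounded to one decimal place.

92.5 dB

Incoherent sources combine by intensity addition: L_total = 10·log₁₀(Σ 10^(L_i/10)).
Σ 10^(L/10) = 10^(81.2/10) + 10^(87.2/10) + 10^(90.4/10) + 10^(72.0/10) = 1.769e+09.
L_total = 10·log₁₀(1.769e+09) = 92.48 dB.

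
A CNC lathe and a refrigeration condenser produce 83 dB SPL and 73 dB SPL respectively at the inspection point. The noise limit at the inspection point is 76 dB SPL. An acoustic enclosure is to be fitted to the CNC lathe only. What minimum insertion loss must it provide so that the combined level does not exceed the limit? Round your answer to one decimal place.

10.0 dB

The untreated sources together contribute 10^(73/10) = 1.995e+07, i.e. 73.00 dB SPL.
To meet 76 dB SPL overall, the treated CNC lathe may contribute at most 10^(76/10) − 1.995e+07 = 1.986e+07, i.e. 72.98 dB SPL.
So the CNC lathe must be reduced from 83 to 72.98 dB SPL: IL = 10.02 dB.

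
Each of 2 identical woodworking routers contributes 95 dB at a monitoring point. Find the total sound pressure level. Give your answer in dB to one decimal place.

98.0 dB

With 2 equal, uncorrelated contributions the intensity is 2× that of one unit, giving a rise of 10·log₁₀ 2.
L_total = 95 + 10·log₁₀(2) = 95 + 3.010 = 98.01 dB.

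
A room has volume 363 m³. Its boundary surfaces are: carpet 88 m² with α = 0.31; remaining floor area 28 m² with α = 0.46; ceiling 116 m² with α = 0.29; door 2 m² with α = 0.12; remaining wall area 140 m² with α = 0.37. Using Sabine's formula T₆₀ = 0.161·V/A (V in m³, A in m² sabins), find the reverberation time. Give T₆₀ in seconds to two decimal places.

Total absorption A = 88·0.31 + 28·0.46 + 116·0.29 + 2·0.12 + 140·0.37 = 125.84 m² sabins.
T₆₀ = 0.161·V/A = 0.161·363/125.84 = 0.464 s.

0.46 s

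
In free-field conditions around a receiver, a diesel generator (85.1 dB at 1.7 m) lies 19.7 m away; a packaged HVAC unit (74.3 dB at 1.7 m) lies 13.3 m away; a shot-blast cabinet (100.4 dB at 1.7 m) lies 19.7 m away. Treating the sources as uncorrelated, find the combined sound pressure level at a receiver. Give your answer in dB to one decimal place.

79.3 dB

Apply inverse-square spreading to bring every level to the receiver, then sum 10^(L/10).
diesel generator: 85.1 − 20·log₁₀(19.7/1.7) = 85.1 − 21.28 = 63.82 dB.
packaged HVAC unit: 74.3 − 20·log₁₀(13.3/1.7) = 74.3 − 17.87 = 56.43 dB.
shot-blast cabinet: 100.4 − 20·log₁₀(19.7/1.7) = 100.4 − 21.28 = 79.12 dB.
Σ 10^(L/10) = 8.450e+07 → L_total = 10·log₁₀(8.450e+07) = 79.27 dB.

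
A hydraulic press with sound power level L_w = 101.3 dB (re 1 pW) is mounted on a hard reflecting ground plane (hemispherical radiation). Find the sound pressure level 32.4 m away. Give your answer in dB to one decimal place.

Free-field hemispherical radiation: L_p = L_w − 10·log₁₀(2π·r²), r = 32.4 m.
2π·r² = 6596 m², 10·log₁₀ of that is 38.193 dB.
L_p = 101.3 − 38.193 = 63.11 dB.

63.1 dB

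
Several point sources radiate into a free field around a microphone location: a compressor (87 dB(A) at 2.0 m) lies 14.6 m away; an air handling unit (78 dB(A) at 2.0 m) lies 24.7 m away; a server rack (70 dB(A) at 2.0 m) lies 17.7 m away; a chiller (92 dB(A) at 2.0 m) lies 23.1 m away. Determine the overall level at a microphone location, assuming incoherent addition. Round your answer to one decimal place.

73.4 dB(A)

Propagate each source to the receiver with L = L_ref − 20·log₁₀(r/r_ref), then add intensities.
compressor: 87 − 20·log₁₀(14.6/2.0) = 87 − 17.27 = 69.73 dB(A).
air handling unit: 78 − 20·log₁₀(24.7/2.0) = 78 − 21.83 = 56.17 dB(A).
server rack: 70 − 20·log₁₀(17.7/2.0) = 70 − 18.94 = 51.06 dB(A).
chiller: 92 − 20·log₁₀(23.1/2.0) = 92 − 21.25 = 70.75 dB(A).
Σ 10^(L/10) = 2.183e+07 → L_total = 10·log₁₀(2.183e+07) = 73.39 dB(A).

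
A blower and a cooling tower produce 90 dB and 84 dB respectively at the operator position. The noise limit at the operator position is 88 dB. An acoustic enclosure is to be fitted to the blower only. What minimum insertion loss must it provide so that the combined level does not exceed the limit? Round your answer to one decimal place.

4.2 dB

The untreated sources together contribute 10^(84/10) = 2.512e+08, i.e. 84.00 dB.
The limit corresponds to 10^(88/10) = 6.310e+08; subtracting the fixed part leaves 3.798e+08 for the blower, i.e. 85.80 dB.
So the blower must be reduced from 90 to 85.80 dB: IL = 4.20 dB.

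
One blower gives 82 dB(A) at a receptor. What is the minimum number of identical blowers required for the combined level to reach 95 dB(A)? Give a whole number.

20

The shortfall is 95 − 82 = 13.0 dB, and N units add 10·log₁₀ N, so need 10·log₁₀ N ≥ 13.0.
N ≥ 10^(13.0/10) = 19.953, so N = 20.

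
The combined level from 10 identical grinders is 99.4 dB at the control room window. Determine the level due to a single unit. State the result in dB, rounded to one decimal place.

89.4 dB

Dividing the total intensity by 10 lowers the level by 10·log₁₀ 10 = 10.000 dB: L₁ = 99.4 − 10.000.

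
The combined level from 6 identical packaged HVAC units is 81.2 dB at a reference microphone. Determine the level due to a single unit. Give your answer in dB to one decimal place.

73.4 dB

For N identical incoherent sources L_total = L₁ + 10·log₁₀ N, so L₁ = 81.2 − 10·log₁₀(6) = 81.2 − 7.782.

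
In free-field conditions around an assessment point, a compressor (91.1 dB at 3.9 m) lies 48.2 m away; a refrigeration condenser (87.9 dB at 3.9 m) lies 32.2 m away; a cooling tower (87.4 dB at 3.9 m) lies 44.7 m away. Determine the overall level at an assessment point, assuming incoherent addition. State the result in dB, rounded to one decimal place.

Apply inverse-square spreading to bring every level to the receiver, then sum 10^(L/10).
compressor: 91.1 − 20·log₁₀(48.2/3.9) = 91.1 − 21.84 = 69.26 dB.
refrigeration condenser: 87.9 − 20·log₁₀(32.2/3.9) = 87.9 − 18.34 = 69.56 dB.
cooling tower: 87.4 − 20·log₁₀(44.7/3.9) = 87.4 − 21.18 = 66.22 dB.
Σ 10^(L/10) = 2.166e+07 → L_total = 10·log₁₀(2.166e+07) = 73.36 dB.

73.4 dB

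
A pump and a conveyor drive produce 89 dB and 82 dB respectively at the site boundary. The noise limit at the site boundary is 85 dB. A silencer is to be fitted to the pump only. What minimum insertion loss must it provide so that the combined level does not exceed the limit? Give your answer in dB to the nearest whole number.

Everything except the pump sums to 10^(82/10) = 1.585e+08 in linear terms, 82.00 dB.
The limit corresponds to 10^(85/10) = 3.162e+08; subtracting the fixed part leaves 1.577e+08 for the pump, i.e. 81.98 dB.
Required insertion loss = 89 − 81.98 = 7.02 dB.

7 dB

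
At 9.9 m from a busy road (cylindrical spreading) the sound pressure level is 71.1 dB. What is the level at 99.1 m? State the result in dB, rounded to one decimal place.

61.1 dB

For a line source, L₂ = L₁ − 10·log₁₀(r₂/r₁).
L₂ = 71.1 − 10·log₁₀(99.1/9.9) = 71.1 − 10.004 = 61.10 dB.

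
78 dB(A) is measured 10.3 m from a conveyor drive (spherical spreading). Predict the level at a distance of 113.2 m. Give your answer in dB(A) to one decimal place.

57.2 dB(A)

For a point source, L₂ = L₁ − 20·log₁₀(r₂/r₁).
L₂ = 78 − 20·log₁₀(113.2/10.3) = 78 − 20.820 = 57.18 dB(A).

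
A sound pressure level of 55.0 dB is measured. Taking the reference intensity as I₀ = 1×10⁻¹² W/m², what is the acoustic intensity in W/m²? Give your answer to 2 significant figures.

I = I₀·10^(L/10) = 10⁻¹² × 10^(55.0/10) = 10^(-6.500).

3.2e-07 W/m²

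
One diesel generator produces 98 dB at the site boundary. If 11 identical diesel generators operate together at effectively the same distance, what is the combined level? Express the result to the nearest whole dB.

L_total = L₁ + 10·log₁₀ N for N identical incoherent sources.
L_total = 98 + 10·log₁₀(11) = 98 + 10.414 = 108.41 dB.

108 dB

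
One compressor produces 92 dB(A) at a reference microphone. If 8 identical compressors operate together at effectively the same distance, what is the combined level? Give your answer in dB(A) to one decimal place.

N identical incoherent sources raise the level by 10·log₁₀ N.
L_total = 92 + 10·log₁₀(8) = 92 + 9.031 = 101.03 dB(A).

101.0 dB(A)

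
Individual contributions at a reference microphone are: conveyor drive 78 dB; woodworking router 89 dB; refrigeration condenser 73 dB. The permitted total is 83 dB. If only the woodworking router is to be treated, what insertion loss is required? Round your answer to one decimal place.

8.3 dB

Fixed contribution from the other sources: Σ 10^(L/10) = 10^(78/10) + 10^(73/10) = 8.305e+07 (79.19 dB).
To meet 83 dB overall, the treated woodworking router may contribute at most 10^(83/10) − 8.305e+07 = 1.165e+08, i.e. 80.66 dB.
Required insertion loss = 89 − 80.66 = 8.34 dB.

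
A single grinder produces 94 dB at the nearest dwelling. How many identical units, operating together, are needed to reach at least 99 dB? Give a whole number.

4

Need L₁ + 10·log₁₀ N ≥ 99, i.e. log₁₀ N ≥ 0.50.
N ≥ 10^(5.0/10) = 3.162, so N = 4.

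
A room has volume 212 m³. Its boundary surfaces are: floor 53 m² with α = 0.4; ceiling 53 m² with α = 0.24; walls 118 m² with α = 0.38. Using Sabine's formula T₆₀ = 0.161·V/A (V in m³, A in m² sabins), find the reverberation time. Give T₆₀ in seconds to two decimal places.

0.43 s

Summing Sᵢαᵢ: 53·0.4 + 53·0.24 + 118·0.38 = 78.76 m².
T₆₀ = 0.161 × 212 / 78.76 = 0.433 s.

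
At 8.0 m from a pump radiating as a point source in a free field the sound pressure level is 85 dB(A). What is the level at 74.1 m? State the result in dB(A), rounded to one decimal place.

For a point source, L₂ = L₁ − 20·log₁₀(r₂/r₁).
L₂ = 85 − 20·log₁₀(74.1/8.0) = 85 − 19.335 = 65.67 dB(A).

65.7 dB(A)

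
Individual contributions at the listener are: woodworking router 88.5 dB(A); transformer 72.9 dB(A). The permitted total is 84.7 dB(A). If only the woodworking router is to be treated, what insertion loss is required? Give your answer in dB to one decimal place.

The untreated sources together contribute 10^(72.9/10) = 1.950e+07, i.e. 72.90 dB(A).
The limit corresponds to 10^(84.7/10) = 2.951e+08; subtracting the fixed part leaves 2.756e+08 for the woodworking router, i.e. 84.40 dB(A).
So the woodworking router must be reduced from 88.5 to 84.40 dB(A): IL = 4.10 dB.

4.1 dB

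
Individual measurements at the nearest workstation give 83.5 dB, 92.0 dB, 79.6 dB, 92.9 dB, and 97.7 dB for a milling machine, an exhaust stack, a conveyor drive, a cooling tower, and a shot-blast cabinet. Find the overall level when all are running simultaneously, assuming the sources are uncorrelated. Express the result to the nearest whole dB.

Incoherent sources combine by intensity addition: L_total = 10·log₁₀(Σ 10^(L_i/10)).
Σ 10^(L/10) = 10^(83.5/10) + 10^(92.0/10) + 10^(79.6/10) + 10^(92.9/10) + 10^(97.7/10) = 9.738e+09.
L_total = 10·log₁₀(9.738e+09) = 99.88 dB.

100 dB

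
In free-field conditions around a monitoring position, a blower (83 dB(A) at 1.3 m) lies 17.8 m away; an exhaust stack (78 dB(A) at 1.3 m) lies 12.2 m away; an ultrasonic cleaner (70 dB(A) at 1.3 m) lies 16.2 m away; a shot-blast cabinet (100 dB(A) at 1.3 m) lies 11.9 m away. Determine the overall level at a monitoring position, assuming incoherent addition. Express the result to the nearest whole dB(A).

81 dB(A)

First find each source's level at the receiver (point-source: −20·log₁₀(r/r_ref)), then combine on an intensity basis.
blower: 83 − 20·log₁₀(17.8/1.3) = 83 − 22.73 = 60.27 dB(A).
exhaust stack: 78 − 20·log₁₀(12.2/1.3) = 78 − 19.45 = 58.55 dB(A).
ultrasonic cleaner: 70 − 20·log₁₀(16.2/1.3) = 70 − 21.91 = 48.09 dB(A).
shot-blast cabinet: 100 − 20·log₁₀(11.9/1.3) = 100 − 19.23 = 80.77 dB(A).
Σ 10^(L/10) = 1.212e+08 → L_total = 10·log₁₀(1.212e+08) = 80.83 dB(A).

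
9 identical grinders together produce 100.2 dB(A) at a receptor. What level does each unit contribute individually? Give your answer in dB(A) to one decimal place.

90.7 dB(A)

For N identical incoherent sources L_total = L₁ + 10·log₁₀ N, so L₁ = 100.2 − 10·log₁₀(9) = 100.2 − 9.542.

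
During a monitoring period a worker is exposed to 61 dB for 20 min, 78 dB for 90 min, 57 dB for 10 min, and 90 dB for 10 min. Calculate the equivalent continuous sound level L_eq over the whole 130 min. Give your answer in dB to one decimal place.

L_eq = 10·log₁₀[(1/T)·Σ tᵢ·10^(Lᵢ/10)] with T = 130 min.
Σ tᵢ·10^(Lᵢ/10) = 20·10^(61/10) + 90·10^(78/10) + 10·10^(57/10) + 10·10^(90/10) = 1.571e+10.
L_eq = 10·log₁₀(1.571e+10/130) = 80.82 dB.

80.8 dB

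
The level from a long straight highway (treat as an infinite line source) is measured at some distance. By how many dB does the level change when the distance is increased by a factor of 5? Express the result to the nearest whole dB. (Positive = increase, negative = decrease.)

-7 dB

With cylindrical spreading the level changes by −10·log₁₀(r₂/r₁).
ΔL = −10·log₁₀(5) = -6.99 dB.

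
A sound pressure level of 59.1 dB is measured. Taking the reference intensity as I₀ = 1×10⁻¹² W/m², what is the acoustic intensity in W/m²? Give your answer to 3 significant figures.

8.13e-07 W/m²

L = 10·log₁₀(I/I₀) ⇒ I = I₀·10^(L/10) = 10⁻¹² × 10^5.91.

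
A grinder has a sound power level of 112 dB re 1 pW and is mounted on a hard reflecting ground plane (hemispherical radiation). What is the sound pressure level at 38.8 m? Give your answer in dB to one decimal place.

The power spreads over a hemisphere of area 2π·r², so L_p = L_w − 10·log₁₀(2π·r²).
2π·r² = 9459 m², 10·log₁₀ of that is 39.758 dB.
L_p = 112 − 39.758 = 72.24 dB.

72.2 dB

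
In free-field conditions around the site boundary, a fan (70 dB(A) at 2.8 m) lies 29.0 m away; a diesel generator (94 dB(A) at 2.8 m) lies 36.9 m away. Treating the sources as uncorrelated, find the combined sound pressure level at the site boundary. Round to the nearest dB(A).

Apply inverse-square spreading to bring every level to the receiver, then sum 10^(L/10).
fan: 70 − 20·log₁₀(29.0/2.8) = 70 − 20.30 = 49.70 dB(A).
diesel generator: 94 − 20·log₁₀(36.9/2.8) = 94 − 22.40 = 71.60 dB(A).
Σ 10^(L/10) = 1.456e+07 → L_total = 10·log₁₀(1.456e+07) = 71.63 dB(A).

72 dB(A)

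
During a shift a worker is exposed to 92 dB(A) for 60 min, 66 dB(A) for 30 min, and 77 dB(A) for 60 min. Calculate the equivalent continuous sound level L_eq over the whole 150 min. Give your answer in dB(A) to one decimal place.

88.2 dB(A)

Weight each interval's intensity by its duration and average over T = 150 min:
Σ tᵢ·10^(Lᵢ/10) = 60·10^(92/10) + 30·10^(66/10) + 60·10^(77/10) = 9.822e+10.
L_eq = 10·log₁₀(9.822e+10/150) = 88.16 dB(A).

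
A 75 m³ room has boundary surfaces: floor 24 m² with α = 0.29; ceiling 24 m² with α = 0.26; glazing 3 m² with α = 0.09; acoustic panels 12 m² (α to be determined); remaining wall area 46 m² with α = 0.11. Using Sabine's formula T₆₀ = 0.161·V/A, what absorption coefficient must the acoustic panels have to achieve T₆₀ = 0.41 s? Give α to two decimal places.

Required total absorption A = 0.161·75/0.41 = 29.45 m².
Absorption from the other surfaces = 24·0.29 + 24·0.26 + 3·0.09 + 46·0.11 = 18.53 m², so the acoustic panels must supply 10.92 m² over 12 m².
α = 10.92/12 = 0.910.

0.91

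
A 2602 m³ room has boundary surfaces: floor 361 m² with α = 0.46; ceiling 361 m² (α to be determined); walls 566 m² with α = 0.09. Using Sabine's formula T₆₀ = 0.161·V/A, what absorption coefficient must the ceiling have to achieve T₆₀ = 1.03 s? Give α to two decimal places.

0.53

Required total absorption A = 0.161·2602/1.03 = 406.72 m².
Absorption from the other surfaces = 361·0.46 + 566·0.09 = 217.00 m², so the ceiling must supply 189.72 m² over 361 m².
α = 189.72/361 = 0.526.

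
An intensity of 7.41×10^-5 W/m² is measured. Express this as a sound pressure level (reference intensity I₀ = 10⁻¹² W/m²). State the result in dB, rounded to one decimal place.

78.7 dB

I/I₀ = 7.41×10^-5/10⁻¹² = 7.41×10^7, and L = 10·log₁₀(I/I₀).
L = 10·(0.8698 + 7) = 78.70 dB.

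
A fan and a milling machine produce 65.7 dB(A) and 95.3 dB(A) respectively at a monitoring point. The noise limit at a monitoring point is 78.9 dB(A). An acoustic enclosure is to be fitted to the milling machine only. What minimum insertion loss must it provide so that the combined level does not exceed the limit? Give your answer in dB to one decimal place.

Everything except the milling machine sums to 10^(65.7/10) = 3.715e+06 in linear terms, 65.70 dB(A).
The limit corresponds to 10^(78.9/10) = 7.762e+07; subtracting the fixed part leaves 7.391e+07 for the milling machine, i.e. 78.69 dB(A).
Required insertion loss = 95.3 − 78.69 = 16.61 dB.

16.6 dB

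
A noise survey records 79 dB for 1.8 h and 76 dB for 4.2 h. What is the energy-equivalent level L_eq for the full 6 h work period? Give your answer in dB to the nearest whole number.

The energy average is taken in the linear domain: L_eq = 10·log₁₀[(Σ tᵢ·10^(Lᵢ/10))/T], T = 6 h.
Σ tᵢ·10^(Lᵢ/10) = 1.8·10^(79/10) + 4.2·10^(76/10) = 3.102e+08.
L_eq = 10·log₁₀(3.102e+08/6) = 77.13 dB.

77 dB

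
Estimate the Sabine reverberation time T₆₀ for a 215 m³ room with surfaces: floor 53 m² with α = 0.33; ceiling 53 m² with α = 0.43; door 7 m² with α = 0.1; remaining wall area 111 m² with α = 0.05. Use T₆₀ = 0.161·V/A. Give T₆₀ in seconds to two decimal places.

Summing Sᵢαᵢ: 53·0.33 + 53·0.43 + 7·0.1 + 111·0.05 = 46.53 m².
T₆₀ = 0.161 × 215 / 46.53 = 0.744 s.

0.74 s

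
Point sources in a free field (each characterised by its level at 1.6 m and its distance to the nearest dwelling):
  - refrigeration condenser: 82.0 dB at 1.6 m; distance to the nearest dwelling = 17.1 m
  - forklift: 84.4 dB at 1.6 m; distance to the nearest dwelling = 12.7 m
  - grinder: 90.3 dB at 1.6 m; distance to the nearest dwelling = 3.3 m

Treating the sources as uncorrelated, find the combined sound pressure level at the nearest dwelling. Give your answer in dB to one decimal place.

Propagate each source to the receiver with L = L_ref − 20·log₁₀(r/r_ref), then add intensities.
refrigeration condenser: 82.0 − 20·log₁₀(17.1/1.6) = 82.0 − 20.58 = 61.42 dB.
forklift: 84.4 − 20·log₁₀(12.7/1.6) = 84.4 − 17.99 = 66.41 dB.
grinder: 90.3 − 20·log₁₀(3.3/1.6) = 90.3 − 6.29 = 84.01 dB.
Σ 10^(L/10) = 2.576e+08 → L_total = 10·log₁₀(2.576e+08) = 84.11 dB.

84.1 dB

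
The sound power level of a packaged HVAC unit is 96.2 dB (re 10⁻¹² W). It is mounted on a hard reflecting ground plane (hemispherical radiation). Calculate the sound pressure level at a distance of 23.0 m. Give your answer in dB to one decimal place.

L_p = L_w − 10·log₁₀(2π·r²) with r = 23.0 m.
2π·r² = 3324 m², 10·log₁₀ of that is 35.216 dB.
L_p = 96.2 − 35.216 = 60.98 dB.

61.0 dB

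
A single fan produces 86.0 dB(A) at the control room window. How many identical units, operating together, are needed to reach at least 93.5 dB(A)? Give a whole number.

The shortfall is 93.5 − 86.0 = 7.5 dB, and N units add 10·log₁₀ N, so need 10·log₁₀ N ≥ 7.5.
N ≥ 10^(7.5/10) = 5.623, so N = 6.

6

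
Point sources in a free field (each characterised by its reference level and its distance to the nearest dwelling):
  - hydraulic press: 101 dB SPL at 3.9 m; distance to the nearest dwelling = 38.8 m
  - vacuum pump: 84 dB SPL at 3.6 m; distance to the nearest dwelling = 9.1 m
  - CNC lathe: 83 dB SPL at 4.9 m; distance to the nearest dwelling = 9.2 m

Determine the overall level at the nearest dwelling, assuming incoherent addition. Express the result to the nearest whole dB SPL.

Apply inverse-square spreading to bring every level to the receiver, then sum 10^(L/10).
hydraulic press: 101 − 20·log₁₀(38.8/3.9) = 101 − 19.96 = 81.04 dB SPL.
vacuum pump: 84 − 20·log₁₀(9.1/3.6) = 84 − 8.05 = 75.95 dB SPL.
CNC lathe: 83 − 20·log₁₀(9.2/4.9) = 83 − 5.47 = 77.53 dB SPL.
Σ 10^(L/10) = 2.231e+08 → L_total = 10·log₁₀(2.231e+08) = 83.49 dB SPL.

83 dB SPL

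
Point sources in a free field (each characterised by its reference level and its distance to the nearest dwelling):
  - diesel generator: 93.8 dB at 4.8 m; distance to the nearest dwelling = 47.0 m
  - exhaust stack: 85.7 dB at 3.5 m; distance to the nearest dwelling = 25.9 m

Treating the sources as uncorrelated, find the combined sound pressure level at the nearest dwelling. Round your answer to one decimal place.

75.0 dB

Propagate each source to the receiver with L = L_ref − 20·log₁₀(r/r_ref), then add intensities.
diesel generator: 93.8 − 20·log₁₀(47.0/4.8) = 93.8 − 19.82 = 73.98 dB.
exhaust stack: 85.7 − 20·log₁₀(25.9/3.5) = 85.7 − 17.38 = 68.32 dB.
Σ 10^(L/10) = 3.180e+07 → L_total = 10·log₁₀(3.180e+07) = 75.02 dB.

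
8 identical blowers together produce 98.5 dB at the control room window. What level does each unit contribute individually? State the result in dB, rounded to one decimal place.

For N identical incoherent sources L_total = L₁ + 10·log₁₀ N, so L₁ = 98.5 − 10·log₁₀(8) = 98.5 − 9.031.

89.5 dB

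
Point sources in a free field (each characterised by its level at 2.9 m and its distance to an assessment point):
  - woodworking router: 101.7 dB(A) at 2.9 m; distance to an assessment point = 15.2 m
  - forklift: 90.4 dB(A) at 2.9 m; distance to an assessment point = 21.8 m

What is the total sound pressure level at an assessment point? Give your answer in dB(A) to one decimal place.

Propagate each source to the receiver with L = L_ref − 20·log₁₀(r/r_ref), then add intensities.
woodworking router: 101.7 − 20·log₁₀(15.2/2.9) = 101.7 − 14.39 = 87.31 dB(A).
forklift: 90.4 − 20·log₁₀(21.8/2.9) = 90.4 − 17.52 = 72.88 dB(A).
Σ 10^(L/10) = 5.578e+08 → L_total = 10·log₁₀(5.578e+08) = 87.46 dB(A).

87.5 dB(A)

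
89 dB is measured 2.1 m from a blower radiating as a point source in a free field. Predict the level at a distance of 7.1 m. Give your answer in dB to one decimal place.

78.4 dB

Spherical spreading from a point source gives a 20·log₁₀(r₂/r₁) drop.
L₂ = 89 − 20·log₁₀(7.1/2.1) = 89 − 10.581 = 78.42 dB.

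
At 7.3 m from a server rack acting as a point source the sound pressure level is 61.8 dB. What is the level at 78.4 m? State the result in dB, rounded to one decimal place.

41.2 dB

For a point source, L₂ = L₁ − 20·log₁₀(r₂/r₁).
L₂ = 61.8 − 20·log₁₀(78.4/7.3) = 61.8 − 20.620 = 41.18 dB.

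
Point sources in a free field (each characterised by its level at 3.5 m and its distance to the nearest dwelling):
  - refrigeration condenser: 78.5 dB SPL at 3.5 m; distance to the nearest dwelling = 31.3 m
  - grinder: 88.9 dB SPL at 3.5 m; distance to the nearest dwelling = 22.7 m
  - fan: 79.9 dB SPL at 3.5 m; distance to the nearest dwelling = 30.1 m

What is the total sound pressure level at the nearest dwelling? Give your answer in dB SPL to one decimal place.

73.2 dB SPL

Propagate each source to the receiver with L = L_ref − 20·log₁₀(r/r_ref), then add intensities.
refrigeration condenser: 78.5 − 20·log₁₀(31.3/3.5) = 78.5 − 19.03 = 59.47 dB SPL.
grinder: 88.9 − 20·log₁₀(22.7/3.5) = 88.9 − 16.24 = 72.66 dB SPL.
fan: 79.9 − 20·log₁₀(30.1/3.5) = 79.9 − 18.69 = 61.21 dB SPL.
Σ 10^(L/10) = 2.066e+07 → L_total = 10·log₁₀(2.066e+07) = 73.15 dB SPL.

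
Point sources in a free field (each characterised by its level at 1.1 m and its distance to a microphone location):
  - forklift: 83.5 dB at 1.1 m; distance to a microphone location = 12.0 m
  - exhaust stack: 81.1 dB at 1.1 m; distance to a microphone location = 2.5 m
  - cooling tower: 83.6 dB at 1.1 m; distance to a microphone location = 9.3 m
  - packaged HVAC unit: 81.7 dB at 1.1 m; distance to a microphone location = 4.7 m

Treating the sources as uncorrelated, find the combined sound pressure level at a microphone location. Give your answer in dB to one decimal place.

First find each source's level at the receiver (point-source: −20·log₁₀(r/r_ref)), then combine on an intensity basis.
forklift: 83.5 − 20·log₁₀(12.0/1.1) = 83.5 − 20.76 = 62.74 dB.
exhaust stack: 81.1 − 20·log₁₀(2.5/1.1) = 81.1 − 7.13 = 73.97 dB.
cooling tower: 83.6 − 20·log₁₀(9.3/1.1) = 83.6 − 18.54 = 65.06 dB.
packaged HVAC unit: 81.7 − 20·log₁₀(4.7/1.1) = 81.7 − 12.61 = 69.09 dB.
Σ 10^(L/10) = 3.813e+07 → L_total = 10·log₁₀(3.813e+07) = 75.81 dB.

75.8 dB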